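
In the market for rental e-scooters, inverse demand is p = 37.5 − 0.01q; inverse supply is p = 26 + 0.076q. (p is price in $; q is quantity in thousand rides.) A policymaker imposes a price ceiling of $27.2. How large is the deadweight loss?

$598.04 thousand

Competitive equilibrium: 37.5 − 0.01q = 26 + 0.076q → q* = 133.7209, p* = 36.1628.
At the ceiling p = 27.2, quantity supplied = (27.2 − 26)/0.076 = 15.7895.
Willingness to pay at q' = 15.7895: 37.5 − 0.01·15.7895 = 37.3421.
Δq = 133.7209 − 15.7895 = 117.9314; wedge = 37.3421 − 27.2 = 10.1421.
Deadweight loss = ½ × 117.9314 × 10.1421 = $598.04 thousand.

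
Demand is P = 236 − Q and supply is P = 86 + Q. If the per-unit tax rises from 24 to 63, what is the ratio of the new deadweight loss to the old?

Competitive equilibrium: 236 − Q = 86 + Q → Q* = 75, P* = 161.
For a per-unit tax t: ΔQ = t/2, so DWL = ½·t·(t/2) = t²/4.
At t = 24: DWL = 144. At t = 63: DWL = 992.25.
Ratio = (63/24)² = 6.891.

6.891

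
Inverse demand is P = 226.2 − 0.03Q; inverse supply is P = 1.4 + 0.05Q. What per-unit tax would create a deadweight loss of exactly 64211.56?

Competitive equilibrium: 226.2 − 0.03Q = 1.4 + 0.05Q → Q* = 2810, P* = 141.9.
A tax t gives ΔQ = t/0.08 and wedge t, so DWL = t²/0.16.
t²/0.16 = 64211.56 → t² = 10273.8496 → t = 101.36.

101.36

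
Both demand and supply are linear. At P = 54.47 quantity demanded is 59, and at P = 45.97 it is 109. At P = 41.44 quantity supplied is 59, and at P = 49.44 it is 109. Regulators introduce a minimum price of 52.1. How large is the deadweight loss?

Demand slope = (45.97 − 54.47)/(109 − 59) = −0.17, so P = 64.5 − 0.17Q.
Supply slope = (49.44 − 41.44)/(109 − 59) = 0.16, so P = 32 + 0.16Q.
Competitive equilibrium: 64.5 − 0.17Q = 32 + 0.16Q → Q* = 98.4848, P* = 47.7576.
At the floor P = 52.1, quantity demanded = (64.5 − 52.1)/0.17 = 72.9412.
Sellers' marginal cost at Q' = 72.9412: 32 + 0.16·72.9412 = 43.6706.
ΔQ = 98.4848 − 72.9412 = 25.5436; wedge = 52.1 − 43.6706 = 8.4294.
DWL = ½ × 25.5436 × 8.4294 = 107.66.

107.66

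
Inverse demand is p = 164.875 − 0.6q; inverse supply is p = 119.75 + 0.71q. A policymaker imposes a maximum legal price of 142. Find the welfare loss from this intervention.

6.33

Competitive equilibrium: 164.875 − 0.6q = 119.75 + 0.71q → q* = 34.4466, p* = 144.2071.
At the ceiling p = 142, quantity supplied = (142 − 119.75)/0.71 = 31.338.
Willingness to pay at q' = 31.338: 164.875 − 0.6·31.338 = 146.0722.
Δq = 34.4466 − 31.338 = 3.1086; wedge = 146.0722 − 142 = 4.0722.
DWL = ½ × 3.1086 × 4.0722 = 6.33.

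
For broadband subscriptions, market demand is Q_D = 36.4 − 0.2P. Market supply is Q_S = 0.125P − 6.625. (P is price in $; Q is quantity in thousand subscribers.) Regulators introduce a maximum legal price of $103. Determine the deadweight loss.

In inverse form: demand P = 182 − 5Q, supply P = 53 + 8Q.
Competitive equilibrium: 182 − 5Q = 53 + 8Q → Q* = 9.92308, P* = 132.38462.
At the ceiling P = 103, quantity supplied = (103 − 53)/8 = 6.25.
Willingness to pay at Q' = 6.25: 182 − 5·6.25 = 150.75.
ΔQ = 9.92308 − 6.25 = 3.67308; wedge = 150.75 − 103 = 47.75.
The triangle = ½ × 3.67308 × 47.75 = $87.69 thousand.

$87.69 thousand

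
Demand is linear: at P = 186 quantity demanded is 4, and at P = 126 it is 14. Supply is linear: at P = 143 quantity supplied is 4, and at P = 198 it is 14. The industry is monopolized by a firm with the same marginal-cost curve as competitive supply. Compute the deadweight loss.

Demand slope = (126 − 186)/(14 − 4) = −6, so P = 210 − 6Q.
Supply slope = (198 − 143)/(14 − 4) = 5.5, so P = 121 + 5.5Q.
Competitive equilibrium: 210 − 6Q = 121 + 5.5Q → Q* = 7.7391, P* = 163.5652.
Marginal revenue: MR = 210 − 12Q. Set MR = MC: 210 − 12Q = 121 + 5.5Q → Q_m = 5.0857.
Price P_m = 210 − 6·5.0857 = 179.4858; MC(Q_m) = 121 + 5.5·5.0857 = 148.9714.
Competitive Q* = 7.7391, so ΔQ = 2.6534; wedge = 179.4858 − 148.9714 = 30.5144.
Welfare loss = ½ × 2.6534 × 30.5144 = 40.48.

40.48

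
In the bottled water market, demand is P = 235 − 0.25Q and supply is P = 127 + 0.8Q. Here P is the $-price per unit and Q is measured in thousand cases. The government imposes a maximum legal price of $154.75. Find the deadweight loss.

$2439.73 thousand

Competitive equilibrium: 235 − 0.25Q = 127 + 0.8Q → Q* = 102.8571, P* = 209.2857.
At the ceiling P = 154.75, quantity supplied = (154.75 − 127)/0.8 = 34.6875.
Willingness to pay at Q' = 34.6875: 235 − 0.25·34.6875 = 226.3281.
ΔQ = 102.8571 − 34.6875 = 68.1696; wedge = 226.3281 − 154.75 = 71.5781.
The triangle = ½ × 68.1696 × 71.5781 = $2439.73 thousand.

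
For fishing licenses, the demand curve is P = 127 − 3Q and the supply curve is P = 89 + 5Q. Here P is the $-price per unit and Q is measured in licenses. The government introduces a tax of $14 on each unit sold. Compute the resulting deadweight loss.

Competitive equilibrium: 127 − 3Q = 89 + 5Q → Q* = 4.75, P* = 112.75.
With the tax, the buyer price exceeds the seller price by 14: (127 − 3Q) − (89 + 5Q) = 14 → Q' = 3.
ΔQ = 4.75 − 3 = 1.75; the wedge equals the tax, 14.
Deadweight loss = ½ × 1.75 × 14 = $12.25.

$12.25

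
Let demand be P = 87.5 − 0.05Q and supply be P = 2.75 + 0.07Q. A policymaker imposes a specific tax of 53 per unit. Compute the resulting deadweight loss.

11704.17

Competitive equilibrium: 87.5 − 0.05Q = 2.75 + 0.07Q → Q* = 706.25, P* = 52.1875.
With the tax, the buyer price exceeds the seller price by 53: (87.5 − 0.05Q) − (2.75 + 0.07Q) = 53 → Q' = 264.5833.
ΔQ = 706.25 − 264.5833 = 441.6667; the wedge equals the tax, 53.
Welfare loss = ½ × 441.6667 × 53 = 11704.17.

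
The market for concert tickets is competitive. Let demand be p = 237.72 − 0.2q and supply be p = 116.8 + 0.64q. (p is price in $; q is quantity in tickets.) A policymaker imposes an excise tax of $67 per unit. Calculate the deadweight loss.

$2672.02

Competitive equilibrium: 237.72 − 0.2q = 116.8 + 0.64q → q* = 143.9524, p* = 208.9295.
With the tax, the buyer price exceeds the seller price by 67: (237.72 − 0.2q) − (116.8 + 0.64q) = 67 → q' = 64.1905.
Δq = 143.9524 − 64.1905 = 79.7619; the wedge equals the tax, 67.
DWL = ½ × 79.7619 × 67 = $2672.02.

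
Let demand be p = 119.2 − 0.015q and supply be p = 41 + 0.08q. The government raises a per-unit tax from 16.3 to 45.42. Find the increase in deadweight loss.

Competitive equilibrium: 119.2 − 0.015q = 41 + 0.08q → q* = 823.1579, p* = 106.8526.
For a per-unit tax t: Δq = t/0.095, so DWL = ½·t·(t/0.095) = t²/0.19.
At t = 16.3: DWL = 1398.368. At t = 45.42: DWL = 10857.771.
Increase = 10857.771 − 1398.368 = 9459.40.

9459.40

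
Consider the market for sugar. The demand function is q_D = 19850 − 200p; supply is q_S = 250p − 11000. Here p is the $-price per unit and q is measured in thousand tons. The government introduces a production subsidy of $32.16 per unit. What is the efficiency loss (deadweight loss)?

In inverse form: demand p = 99.25 − 0.005q, supply p = 44 + 0.004q.
Competitive equilibrium: 99.25 − 0.005q = 44 + 0.004q → q* = 6138.8889, p* = 68.5556.
The subsidy lowers effective supply by 32.16: p = 11.84 + 0.004q.
New quantity: 99.25 − 0.005q = 11.84 + 0.004q → q' = 9712.2222.
Overproduction Δq = 9712.2222 − 6138.8889 = 3573.3333; wedge = subsidy = 32.16.
Deadweight loss = ½ × 3573.3333 × 32.16 = $57459.20 thousand.

$57459.20 thousand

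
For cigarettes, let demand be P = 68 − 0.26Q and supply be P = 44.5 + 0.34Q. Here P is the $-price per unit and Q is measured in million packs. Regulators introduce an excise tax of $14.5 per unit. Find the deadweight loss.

Competitive equilibrium: 68 − 0.26Q = 44.5 + 0.34Q → Q* = 39.1667, P* = 57.8167.
With the tax, the buyer price exceeds the seller price by 14.5: (68 − 0.26Q) − (44.5 + 0.34Q) = 14.5 → Q' = 15.
ΔQ = 39.1667 − 15 = 24.1667; the wedge equals the tax, 14.5.
DWL = ½ × 24.1667 × 14.5 = $175.21 million.

$175.21 million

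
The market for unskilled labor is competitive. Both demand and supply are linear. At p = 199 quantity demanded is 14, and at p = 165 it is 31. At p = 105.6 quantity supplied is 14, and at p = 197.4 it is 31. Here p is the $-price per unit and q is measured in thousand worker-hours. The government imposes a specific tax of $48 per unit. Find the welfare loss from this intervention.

Demand slope = (165 − 199)/(31 − 14) = −2, so p = 227 − 2q.
Supply slope = (197.4 − 105.6)/(31 − 14) = 5.4, so p = 30 + 5.4q.
Competitive equilibrium: 227 − 2q = 30 + 5.4q → q* = 26.6216, p* = 173.7568.
With the tax, the buyer price exceeds the seller price by 48: (227 − 2q) − (30 + 5.4q) = 48 → q' = 20.1351.
Δq = 26.6216 − 20.1351 = 6.4865; the wedge equals the tax, 48.
Deadweight loss = ½ × 6.4865 × 48 = $155.68 thousand.

$155.68 thousand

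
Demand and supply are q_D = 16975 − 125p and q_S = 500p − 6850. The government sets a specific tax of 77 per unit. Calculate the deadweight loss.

296450

In inverse form: demand p = 135.8 − 0.008q, supply p = 13.7 + 0.002q.
Competitive equilibrium: 135.8 − 0.008q = 13.7 + 0.002q → q* = 12210, p* = 38.12.
With the tax, the buyer price exceeds the seller price by 77: (135.8 − 0.008q) − (13.7 + 0.002q) = 77 → q' = 4510.
Δq = 12210 − 4510 = 7700; the wedge equals the tax, 77.
DWL = ½ × 7700 × 77 = 296450.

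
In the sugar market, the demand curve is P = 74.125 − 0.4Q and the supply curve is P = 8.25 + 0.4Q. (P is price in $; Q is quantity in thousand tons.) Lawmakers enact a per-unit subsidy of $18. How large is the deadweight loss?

Competitive equilibrium: 74.125 − 0.4Q = 8.25 + 0.4Q → Q* = 82.3438, P* = 41.1875.
The subsidy lowers effective supply by 18: P = 0.4Q − 9.75.
New quantity: 74.125 − 0.4Q = 0.4Q − 9.75 → Q' = 104.8438.
Overproduction ΔQ = 104.8438 − 82.3438 = 22.5; wedge = subsidy = 18.
Welfare loss = ½ × 22.5 × 18 = $202.50 thousand.

$202.50 thousand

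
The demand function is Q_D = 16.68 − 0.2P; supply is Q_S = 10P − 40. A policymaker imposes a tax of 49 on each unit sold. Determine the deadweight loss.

In inverse form: demand P = 83.4 − 5Q, supply P = 4 + 0.1Q.
Competitive equilibrium: 83.4 − 5Q = 4 + 0.1Q → Q* = 15.5686, P* = 5.5569.
With the tax, the buyer price exceeds the seller price by 49: (83.4 − 5Q) − (4 + 0.1Q) = 49 → Q' = 5.9608.
ΔQ = 15.5686 − 5.9608 = 9.6078; the wedge equals the tax, 49.
DWL = ½ × 9.6078 × 49 = 235.39.

235.39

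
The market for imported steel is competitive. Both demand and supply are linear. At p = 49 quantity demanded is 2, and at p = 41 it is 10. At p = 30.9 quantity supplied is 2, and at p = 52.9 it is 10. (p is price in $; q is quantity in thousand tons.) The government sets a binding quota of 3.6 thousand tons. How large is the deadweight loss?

Demand slope = (41 − 49)/(10 − 2) = −1, so p = 51 − q.
Supply slope = (52.9 − 30.9)/(10 − 2) = 2.75, so p = 25.4 + 2.75q.
Competitive equilibrium: 51 − q = 25.4 + 2.75q → q* = 6.8267, p* = 44.1733.
At q = 3.6: demand price = 51 − 1·3.6 = 47.4; supply price = 25.4 + 2.75·3.6 = 35.3.
Δq = 6.8267 − 3.6 = 3.2267; wedge = 47.4 − 35.3 = 12.1.
Welfare loss = ½ × 3.2267 × 12.1 = $19.52 thousand.

$19.52 thousand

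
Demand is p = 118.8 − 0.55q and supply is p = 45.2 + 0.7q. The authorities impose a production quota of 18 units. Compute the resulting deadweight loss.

1044.484

Competitive equilibrium: 118.8 − 0.55q = 45.2 + 0.7q → q* = 58.88, p* = 86.416.
At q = 18: demand price = 118.8 − 0.55·18 = 108.9; supply price = 45.2 + 0.7·18 = 57.8.
Δq = 58.88 − 18 = 40.88; wedge = 108.9 − 57.8 = 51.1.
Welfare loss = ½ × 40.88 × 51.1 = 1044.484.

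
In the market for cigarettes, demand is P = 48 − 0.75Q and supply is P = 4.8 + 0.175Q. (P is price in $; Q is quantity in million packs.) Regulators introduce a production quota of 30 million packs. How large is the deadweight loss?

$129.03 million

Competitive equilibrium: 48 − 0.75Q = 4.8 + 0.175Q → Q* = 46.7027, P* = 12.973.
At Q = 30: demand price = 48 − 0.75·30 = 25.5; supply price = 4.8 + 0.175·30 = 10.05.
ΔQ = 46.7027 − 30 = 16.7027; wedge = 25.5 − 10.05 = 15.45.
Deadweight loss = ½ × 16.7027 × 15.45 = $129.03 million.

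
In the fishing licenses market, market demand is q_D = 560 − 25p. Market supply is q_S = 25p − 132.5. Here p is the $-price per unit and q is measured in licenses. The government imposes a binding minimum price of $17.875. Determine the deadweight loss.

$405.02

In inverse form: demand p = 22.4 − 0.04q, supply p = 5.3 + 0.04q.
Competitive equilibrium: 22.4 − 0.04q = 5.3 + 0.04q → q* = 213.75, p* = 13.85.
At the floor p = 17.875, quantity demanded = (22.4 − 17.875)/0.04 = 113.125.
Sellers' marginal cost at q' = 113.125: 5.3 + 0.04·113.125 = 9.825.
Δq = 213.75 − 113.125 = 100.625; wedge = 17.875 − 9.825 = 8.05.
The triangle = ½ × 100.625 × 8.05 = $405.02.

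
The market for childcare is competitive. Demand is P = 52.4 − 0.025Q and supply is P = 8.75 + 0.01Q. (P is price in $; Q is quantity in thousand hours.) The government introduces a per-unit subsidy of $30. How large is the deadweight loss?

$12857.14 thousand

Competitive equilibrium: 52.4 − 0.025Q = 8.75 + 0.01Q → Q* = 1247.1429, P* = 21.2214.
The subsidy lowers effective supply by 30: P = 0.01Q − 21.25.
New quantity: 52.4 − 0.025Q = 0.01Q − 21.25 → Q' = 2104.2857.
Overproduction ΔQ = 2104.2857 − 1247.1429 = 857.1428; wedge = subsidy = 30.
Welfare loss = ½ × 857.1428 × 30 = $12857.14 thousand.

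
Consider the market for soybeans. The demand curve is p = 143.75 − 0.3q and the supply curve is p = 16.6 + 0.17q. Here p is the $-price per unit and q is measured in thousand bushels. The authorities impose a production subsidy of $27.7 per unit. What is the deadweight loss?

Competitive equilibrium: 143.75 − 0.3q = 16.6 + 0.17q → q* = 270.5319, p* = 62.5904.
The subsidy lowers effective supply by 27.7: p = 0.17q − 11.1.
New quantity: 143.75 − 0.3q = 0.17q − 11.1 → q' = 329.4681.
Overproduction Δq = 329.4681 − 270.5319 = 58.9362; wedge = subsidy = 27.7.
The triangle = ½ × 58.9362 × 27.7 = $816.27 thousand.

$816.27 thousand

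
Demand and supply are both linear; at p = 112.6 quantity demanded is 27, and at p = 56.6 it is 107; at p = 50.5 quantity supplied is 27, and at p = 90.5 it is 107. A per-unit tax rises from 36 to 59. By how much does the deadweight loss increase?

Demand slope = (56.6 − 112.6)/(107 − 27) = −0.7, so p = 131.5 − 0.7q.
Supply slope = (90.5 − 50.5)/(107 − 27) = 0.5, so p = 37 + 0.5q.
Competitive equilibrium: 131.5 − 0.7q = 37 + 0.5q → q* = 78.75, p* = 76.375.
For a per-unit tax t: Δq = t/1.2, so DWL = ½·t·(t/1.2) = t²/2.4.
At t = 36: DWL = 540. At t = 59: DWL = 1450.417.
Increase = 1450.417 − 540 = 910.42.

910.42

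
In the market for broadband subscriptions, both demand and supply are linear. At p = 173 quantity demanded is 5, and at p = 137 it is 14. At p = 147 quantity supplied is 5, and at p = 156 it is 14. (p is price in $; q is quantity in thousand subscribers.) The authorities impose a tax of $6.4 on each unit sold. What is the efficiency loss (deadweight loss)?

$4.096 thousand

Demand slope = (137 − 173)/(14 − 5) = −4, so p = 193 − 4q.
Supply slope = (156 − 147)/(14 − 5) = 1, so p = 142 + q.
Competitive equilibrium: 193 − 4q = 142 + q → q* = 10.2, p* = 152.2.
With the tax, the buyer price exceeds the seller price by 6.4: (193 − 4q) − (142 + q) = 6.4 → q' = 8.92.
Δq = 10.2 − 8.92 = 1.28; the wedge equals the tax, 6.4.
The triangle = ½ × 1.28 × 6.4 = $4.096 thousand.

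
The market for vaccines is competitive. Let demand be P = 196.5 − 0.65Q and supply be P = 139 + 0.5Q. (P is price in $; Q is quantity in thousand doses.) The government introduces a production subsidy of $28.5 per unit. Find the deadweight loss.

$353.15 thousand

Competitive equilibrium: 196.5 − 0.65Q = 139 + 0.5Q → Q* = 50, P* = 164.
The subsidy lowers effective supply by 28.5: P = 110.5 + 0.5Q.
New quantity: 196.5 − 0.65Q = 110.5 + 0.5Q → Q' = 74.7826.
Overproduction ΔQ = 74.7826 − 50 = 24.7826; wedge = subsidy = 28.5.
DWL = ½ × 24.7826 × 28.5 = $353.15 thousand.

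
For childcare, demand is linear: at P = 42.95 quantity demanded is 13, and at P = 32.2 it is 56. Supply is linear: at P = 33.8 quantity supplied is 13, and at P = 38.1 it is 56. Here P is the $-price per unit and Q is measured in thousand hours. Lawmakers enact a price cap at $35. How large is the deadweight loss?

$35 thousand

Demand slope = (32.2 − 42.95)/(56 − 13) = −0.25, so P = 46.2 − 0.25Q.
Supply slope = (38.1 − 33.8)/(56 − 13) = 0.1, so P = 32.5 + 0.1Q.
Competitive equilibrium: 46.2 − 0.25Q = 32.5 + 0.1Q → Q* = 39.1429, P* = 36.4143.
At the ceiling P = 35, quantity supplied = (35 − 32.5)/0.1 = 25.
Willingness to pay at Q' = 25: 46.2 − 0.25·25 = 39.95.
ΔQ = 39.1429 − 25 = 14.1429; wedge = 39.95 − 35 = 4.95.
Deadweight loss = ½ × 14.1429 × 4.95 = $35 thousand.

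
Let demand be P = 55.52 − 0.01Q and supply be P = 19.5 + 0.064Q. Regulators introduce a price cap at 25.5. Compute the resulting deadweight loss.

Competitive equilibrium: 55.52 − 0.01Q = 19.5 + 0.064Q → Q* = 486.7568, P* = 50.6524.
At the ceiling P = 25.5, quantity supplied = (25.5 − 19.5)/0.064 = 93.75.
Willingness to pay at Q' = 93.75: 55.52 − 0.01·93.75 = 54.5825.
ΔQ = 486.7568 − 93.75 = 393.0068; wedge = 54.5825 − 25.5 = 29.0825.
Welfare loss = ½ × 393.0068 × 29.0825 = 5714.81.

5714.81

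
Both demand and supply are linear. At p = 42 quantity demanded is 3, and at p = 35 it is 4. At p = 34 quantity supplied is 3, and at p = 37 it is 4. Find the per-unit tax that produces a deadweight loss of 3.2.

Demand slope = (35 − 42)/(4 − 3) = −7, so p = 63 − 7q.
Supply slope = (37 − 34)/(4 − 3) = 3, so p = 25 + 3q.
Competitive equilibrium: 63 − 7q = 25 + 3q → q* = 3.8, p* = 36.4.
A tax t gives Δq = t/10 and wedge t, so DWL = t²/20.
t²/20 = 3.2 → t² = 64 → t = 8.

8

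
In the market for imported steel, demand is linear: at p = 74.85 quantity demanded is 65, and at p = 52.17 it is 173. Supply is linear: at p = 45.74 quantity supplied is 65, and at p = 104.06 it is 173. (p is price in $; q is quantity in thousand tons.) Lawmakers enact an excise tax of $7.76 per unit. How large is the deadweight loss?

Demand slope = (52.17 − 74.85)/(173 − 65) = −0.21, so p = 88.5 − 0.21q.
Supply slope = (104.06 − 45.74)/(173 − 65) = 0.54, so p = 10.64 + 0.54q.
Competitive equilibrium: 88.5 − 0.21q = 10.64 + 0.54q → q* = 103.81333, p* = 66.6992.
With the tax, the buyer price exceeds the seller price by 7.76: (88.5 − 0.21q) − (10.64 + 0.54q) = 7.76 → q' = 93.46667.
Δq = 103.81333 − 93.46667 = 10.34666; the wedge equals the tax, 7.76.
DWL = ½ × 10.34666 × 7.76 = $40.15 thousand.

$40.15 thousand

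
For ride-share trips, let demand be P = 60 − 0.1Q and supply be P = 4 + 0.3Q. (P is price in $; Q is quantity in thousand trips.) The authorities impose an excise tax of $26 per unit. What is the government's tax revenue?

Competitive equilibrium: 60 − 0.1Q = 4 + 0.3Q → Q* = 140, P* = 46.
With the tax, the buyer price exceeds the seller price by 26: (60 − 0.1Q) − (4 + 0.3Q) = 26 → Q' = 75.
Tax revenue = 26 × 75 = $1950 thousand.

$1950 thousand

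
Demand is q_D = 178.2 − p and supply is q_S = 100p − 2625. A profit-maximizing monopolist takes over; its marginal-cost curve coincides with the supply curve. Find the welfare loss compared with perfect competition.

In inverse form: demand p = 178.2 − q, supply p = 26.25 + 0.01q.
Competitive equilibrium: 178.2 − q = 26.25 + 0.01q → q* = 150.4455, p* = 27.7545.
Marginal revenue: MR = 178.2 − 2q. Set MR = MC: 178.2 − 2q = 26.25 + 0.01q → q_m = 75.597.
Price p_m = 178.2 − 1·75.597 = 102.603; MC(q_m) = 26.25 + 0.01·75.597 = 27.006.
Competitive q* = 150.4455, so Δq = 74.8485; wedge = 102.603 − 27.006 = 75.597.
Deadweight loss = ½ × 74.8485 × 75.597 = 2829.16.

2829.16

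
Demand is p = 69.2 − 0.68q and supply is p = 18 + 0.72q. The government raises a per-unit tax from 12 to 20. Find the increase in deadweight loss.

91.43

Competitive equilibrium: 69.2 − 0.68q = 18 + 0.72q → q* = 36.5714, p* = 44.3314.
For a per-unit tax t: Δq = t/1.4, so DWL = ½·t·(t/1.4) = t²/2.8.
At t = 12: DWL = 51.429. At t = 20: DWL = 142.857.
Increase = 142.857 − 51.429 = 91.43.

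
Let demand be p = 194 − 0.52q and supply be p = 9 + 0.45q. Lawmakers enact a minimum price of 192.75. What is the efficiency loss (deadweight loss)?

17199.84

Competitive equilibrium: 194 − 0.52q = 9 + 0.45q → q* = 190.72165, p* = 94.82474.
At the floor p = 192.75, quantity demanded = (194 − 192.75)/0.52 = 2.40385.
Sellers' marginal cost at q' = 2.40385: 9 + 0.45·2.40385 = 10.08173.
Δq = 190.72165 − 2.40385 = 188.3178; wedge = 192.75 − 10.08173 = 182.66827.
Welfare loss = ½ × 188.3178 × 182.66827 = 17199.84.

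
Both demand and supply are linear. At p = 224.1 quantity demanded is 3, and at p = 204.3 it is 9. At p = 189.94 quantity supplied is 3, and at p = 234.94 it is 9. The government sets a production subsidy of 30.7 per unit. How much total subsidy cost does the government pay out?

Demand slope = (204.3 − 224.1)/(9 − 3) = −3.3, so p = 234 − 3.3q.
Supply slope = (234.94 − 189.94)/(9 − 3) = 7.5, so p = 167.44 + 7.5q.
Competitive equilibrium: 234 − 3.3q = 167.44 + 7.5q → q* = 6.163, p* = 213.6622.
The subsidy lowers effective supply by 30.7: p = 136.74 + 7.5q.
New quantity: 234 − 3.3q = 136.74 + 7.5q → q' = 9.0056.
Total subsidy cost = 30.7 × 9.0056 = 276.47.

276.47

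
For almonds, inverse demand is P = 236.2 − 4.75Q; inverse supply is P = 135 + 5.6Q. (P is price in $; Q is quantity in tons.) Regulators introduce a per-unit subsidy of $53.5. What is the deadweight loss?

$138.27

Competitive equilibrium: 236.2 − 4.75Q = 135 + 5.6Q → Q* = 9.7778, P* = 189.7556.
The subsidy lowers effective supply by 53.5: P = 81.5 + 5.6Q.
New quantity: 236.2 − 4.75Q = 81.5 + 5.6Q → Q' = 14.9469.
Overproduction ΔQ = 14.9469 − 9.7778 = 5.1691; wedge = subsidy = 53.5.
DWL = ½ × 5.1691 × 53.5 = $138.27.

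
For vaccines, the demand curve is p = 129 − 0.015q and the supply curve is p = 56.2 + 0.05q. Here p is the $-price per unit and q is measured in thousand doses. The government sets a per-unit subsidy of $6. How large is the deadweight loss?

$276.92 thousand

Competitive equilibrium: 129 − 0.015q = 56.2 + 0.05q → q* = 1120, p* = 112.2.
The subsidy lowers effective supply by 6: p = 50.2 + 0.05q.
New quantity: 129 − 0.015q = 50.2 + 0.05q → q' = 1212.3077.
Overproduction Δq = 1212.3077 − 1120 = 92.3077; wedge = subsidy = 6.
The triangle = ½ × 92.3077 × 6 = $276.92 thousand.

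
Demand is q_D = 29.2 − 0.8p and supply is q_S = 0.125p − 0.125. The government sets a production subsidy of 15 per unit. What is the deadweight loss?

12.16

In inverse form: demand p = 36.5 − 1.25q, supply p = 1 + 8q.
Competitive equilibrium: 36.5 − 1.25q = 1 + 8q → q* = 3.8378, p* = 31.7027.
The subsidy lowers effective supply by 15: p = 8q − 14.
New quantity: 36.5 − 1.25q = 8q − 14 → q' = 5.4595.
Overproduction Δq = 5.4595 − 3.8378 = 1.6217; wedge = subsidy = 15.
The triangle = ½ × 1.6217 × 15 = 12.16.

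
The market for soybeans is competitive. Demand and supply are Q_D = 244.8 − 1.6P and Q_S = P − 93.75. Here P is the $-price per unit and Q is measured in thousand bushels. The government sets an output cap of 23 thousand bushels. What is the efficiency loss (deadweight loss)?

$147.24 thousand

In inverse form: demand P = 153 − 0.625Q, supply P = 93.75 + Q.
Competitive equilibrium: 153 − 0.625Q = 93.75 + Q → Q* = 36.4615, P* = 130.2115.
At Q = 23: demand price = 153 − 0.625·23 = 138.625; supply price = 93.75 + 1·23 = 116.75.
ΔQ = 36.4615 − 23 = 13.4615; wedge = 138.625 − 116.75 = 21.875.
Welfare loss = ½ × 13.4615 × 21.875 = $147.24 thousand.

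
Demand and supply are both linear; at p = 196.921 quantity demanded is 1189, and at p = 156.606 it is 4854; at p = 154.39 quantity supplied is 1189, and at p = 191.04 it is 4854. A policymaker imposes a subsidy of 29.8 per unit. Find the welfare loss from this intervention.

21143.81

Demand slope = (156.606 − 196.921)/(4854 − 1189) = −0.011, so p = 210 − 0.011q.
Supply slope = (191.04 − 154.39)/(4854 − 1189) = 0.01, so p = 142.5 + 0.01q.
Competitive equilibrium: 210 − 0.011q = 142.5 + 0.01q → q* = 3214.2857, p* = 174.6429.
The subsidy lowers effective supply by 29.8: p = 112.7 + 0.01q.
New quantity: 210 − 0.011q = 112.7 + 0.01q → q' = 4633.3333.
Overproduction Δq = 4633.3333 − 3214.2857 = 1419.0476; wedge = subsidy = 29.8.
Deadweight loss = ½ × 1419.0476 × 29.8 = 21143.81.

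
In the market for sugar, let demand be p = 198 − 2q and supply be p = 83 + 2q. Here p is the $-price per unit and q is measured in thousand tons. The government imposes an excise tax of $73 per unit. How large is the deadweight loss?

$666.125 thousand

Competitive equilibrium: 198 − 2q = 83 + 2q → q* = 28.75, p* = 140.5.
With the tax, the buyer price exceeds the seller price by 73: (198 − 2q) − (83 + 2q) = 73 → q' = 10.5.
Δq = 28.75 − 10.5 = 18.25; the wedge equals the tax, 73.
Welfare loss = ½ × 18.25 × 73 = $666.125 thousand.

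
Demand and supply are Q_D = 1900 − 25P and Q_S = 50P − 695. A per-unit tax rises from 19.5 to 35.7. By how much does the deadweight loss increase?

7452

In inverse form: demand P = 76 − 0.04Q, supply P = 13.9 + 0.02Q.
Competitive equilibrium: 76 − 0.04Q = 13.9 + 0.02Q → Q* = 1035, P* = 34.6.
For a per-unit tax t: ΔQ = t/0.06, so DWL = ½·t·(t/0.06) = t²/0.12.
At t = 19.5: DWL = 3168.75. At t = 35.7: DWL = 10620.75.
Increase = 10620.75 − 3168.75 = 7452.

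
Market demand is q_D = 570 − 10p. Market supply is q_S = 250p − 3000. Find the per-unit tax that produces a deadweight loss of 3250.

26

In inverse form: demand p = 57 − 0.1q, supply p = 12 + 0.004q.
Competitive equilibrium: 57 − 0.1q = 12 + 0.004q → q* = 432.6923, p* = 13.7308.
A tax t gives Δq = t/0.104 and wedge t, so DWL = t²/0.208.
t²/0.208 = 3250 → t² = 676 → t = 26.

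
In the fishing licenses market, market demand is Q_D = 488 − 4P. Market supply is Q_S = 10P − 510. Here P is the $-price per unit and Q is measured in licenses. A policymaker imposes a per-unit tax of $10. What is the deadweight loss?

$142.86

In inverse form: demand P = 122 − 0.25Q, supply P = 51 + 0.1Q.
Competitive equilibrium: 122 − 0.25Q = 51 + 0.1Q → Q* = 202.8571, P* = 71.2857.
With the tax, the buyer price exceeds the seller price by 10: (122 − 0.25Q) − (51 + 0.1Q) = 10 → Q' = 174.2857.
ΔQ = 202.8571 − 174.2857 = 28.5714; the wedge equals the tax, 10.
Deadweight loss = ½ × 28.5714 × 10 = $142.86.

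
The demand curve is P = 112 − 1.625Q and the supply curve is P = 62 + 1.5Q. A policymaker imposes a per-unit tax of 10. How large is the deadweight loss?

16

Competitive equilibrium: 112 − 1.625Q = 62 + 1.5Q → Q* = 16, P* = 86.
With the tax, the buyer price exceeds the seller price by 10: (112 − 1.625Q) − (62 + 1.5Q) = 10 → Q' = 12.8.
ΔQ = 16 − 12.8 = 3.2; the wedge equals the tax, 10.
Welfare loss = ½ × 3.2 × 10 = 16.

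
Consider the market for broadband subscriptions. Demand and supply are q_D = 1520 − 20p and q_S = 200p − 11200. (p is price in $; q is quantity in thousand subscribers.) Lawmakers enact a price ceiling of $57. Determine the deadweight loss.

In inverse form: demand p = 76 − 0.05q, supply p = 56 + 0.005q.
Competitive equilibrium: 76 − 0.05q = 56 + 0.005q → q* = 363.6364, p* = 57.8182.
At the ceiling p = 57, quantity supplied = (57 − 56)/0.005 = 200.
Willingness to pay at q' = 200: 76 − 0.05·200 = 66.
Δq = 363.6364 − 200 = 163.6364; wedge = 66 − 57 = 9.
Deadweight loss = ½ × 163.6364 × 9 = $736.36 thousand.

$736.36 thousand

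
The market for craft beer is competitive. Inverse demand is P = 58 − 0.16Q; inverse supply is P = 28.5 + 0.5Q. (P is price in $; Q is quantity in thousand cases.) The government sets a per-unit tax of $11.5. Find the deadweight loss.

$100.19 thousand

Competitive equilibrium: 58 − 0.16Q = 28.5 + 0.5Q → Q* = 44.697, P* = 50.8485.
With the tax, the buyer price exceeds the seller price by 11.5: (58 − 0.16Q) − (28.5 + 0.5Q) = 11.5 → Q' = 27.2727.
ΔQ = 44.697 − 27.2727 = 17.4243; the wedge equals the tax, 11.5.
The triangle = ½ × 17.4243 × 11.5 = $100.19 thousand.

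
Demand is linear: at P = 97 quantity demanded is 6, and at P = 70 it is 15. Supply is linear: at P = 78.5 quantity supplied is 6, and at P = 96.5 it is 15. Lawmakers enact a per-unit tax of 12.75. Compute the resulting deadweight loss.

Demand slope = (70 − 97)/(15 − 6) = −3, so P = 115 − 3Q.
Supply slope = (96.5 − 78.5)/(15 − 6) = 2, so P = 66.5 + 2Q.
Competitive equilibrium: 115 − 3Q = 66.5 + 2Q → Q* = 9.7, P* = 85.9.
With the tax, the buyer price exceeds the seller price by 12.75: (115 − 3Q) − (66.5 + 2Q) = 12.75 → Q' = 7.15.
ΔQ = 9.7 − 7.15 = 2.55; the wedge equals the tax, 12.75.
DWL = ½ × 2.55 × 12.75 = 16.26.

16.26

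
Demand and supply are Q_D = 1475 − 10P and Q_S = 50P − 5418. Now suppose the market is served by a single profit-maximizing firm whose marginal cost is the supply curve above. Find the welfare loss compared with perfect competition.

In inverse form: demand P = 147.5 − 0.1Q, supply P = 108.36 + 0.02Q.
Competitive equilibrium: 147.5 − 0.1Q = 108.36 + 0.02Q → Q* = 326.1667, P* = 114.8833.
Marginal revenue: MR = 147.5 − 0.2Q. Set MR = MC: 147.5 − 0.2Q = 108.36 + 0.02Q → Q_m = 177.9091.
Price P_m = 147.5 − 0.1·177.9091 = 129.7091; MC(Q_m) = 108.36 + 0.02·177.9091 = 111.9182.
Competitive Q* = 326.1667, so ΔQ = 148.2576; wedge = 129.7091 − 111.9182 = 17.7909.
DWL = ½ × 148.2576 × 17.7909 = 1318.82.

1318.82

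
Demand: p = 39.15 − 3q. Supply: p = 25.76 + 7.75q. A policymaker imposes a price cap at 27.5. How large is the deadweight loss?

5.60

Competitive equilibrium: 39.15 − 3q = 25.76 + 7.75q → q* = 1.2456, p* = 35.4133.
At the ceiling p = 27.5, quantity supplied = (27.5 − 25.76)/7.75 = 0.2245.
Willingness to pay at q' = 0.2245: 39.15 − 3·0.2245 = 38.4765.
Δq = 1.2456 − 0.2245 = 1.0211; wedge = 38.4765 − 27.5 = 10.9765.
Deadweight loss = ½ × 1.0211 × 10.9765 = 5.60.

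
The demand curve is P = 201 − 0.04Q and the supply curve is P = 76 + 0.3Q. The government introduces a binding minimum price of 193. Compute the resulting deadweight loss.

4777.94

Competitive equilibrium: 201 − 0.04Q = 76 + 0.3Q → Q* = 367.6471, P* = 186.2941.
At the floor P = 193, quantity demanded = (201 − 193)/0.04 = 200.
Sellers' marginal cost at Q' = 200: 76 + 0.3·200 = 136.
ΔQ = 367.6471 − 200 = 167.6471; wedge = 193 − 136 = 57.
Welfare loss = ½ × 167.6471 × 57 = 4777.94.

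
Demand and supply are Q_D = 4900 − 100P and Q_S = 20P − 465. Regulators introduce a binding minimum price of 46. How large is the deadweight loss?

In inverse form: demand P = 49 − 0.01Q, supply P = 23.25 + 0.05Q.
Competitive equilibrium: 49 − 0.01Q = 23.25 + 0.05Q → Q* = 429.1667, P* = 44.7083.
At the floor P = 46, quantity demanded = (49 − 46)/0.01 = 300.
Sellers' marginal cost at Q' = 300: 23.25 + 0.05·300 = 38.25.
ΔQ = 429.1667 − 300 = 129.1667; wedge = 46 − 38.25 = 7.75.
The triangle = ½ × 129.1667 × 7.75 = 500.52.

500.52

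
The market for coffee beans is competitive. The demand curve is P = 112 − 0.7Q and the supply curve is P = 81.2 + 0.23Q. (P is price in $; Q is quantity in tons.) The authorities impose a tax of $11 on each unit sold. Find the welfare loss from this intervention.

Competitive equilibrium: 112 − 0.7Q = 81.2 + 0.23Q → Q* = 33.1183, P* = 88.8172.
With the tax, the buyer price exceeds the seller price by 11: (112 − 0.7Q) − (81.2 + 0.23Q) = 11 → Q' = 21.2903.
ΔQ = 33.1183 − 21.2903 = 11.828; the wedge equals the tax, 11.
Welfare loss = ½ × 11.828 × 11 = $65.05.

$65.05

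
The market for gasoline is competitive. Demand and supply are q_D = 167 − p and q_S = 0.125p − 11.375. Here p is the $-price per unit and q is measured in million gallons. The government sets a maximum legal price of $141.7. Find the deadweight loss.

In inverse form: demand p = 167 − q, supply p = 91 + 8q.
Competitive equilibrium: 167 − q = 91 + 8q → q* = 8.4444, p* = 158.5556.
At the ceiling p = 141.7, quantity supplied = (141.7 − 91)/8 = 6.3375.
Willingness to pay at q' = 6.3375: 167 − 1·6.3375 = 160.6625.
Δq = 8.4444 − 6.3375 = 2.1069; wedge = 160.6625 − 141.7 = 18.9625.
Deadweight loss = ½ × 2.1069 × 18.9625 = $19.98 million.

$19.98 million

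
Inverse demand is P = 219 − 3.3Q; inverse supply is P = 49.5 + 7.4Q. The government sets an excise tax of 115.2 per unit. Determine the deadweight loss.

620.14

Competitive equilibrium: 219 − 3.3Q = 49.5 + 7.4Q → Q* = 15.8411, P* = 166.7243.
With the tax, the buyer price exceeds the seller price by 115.2: (219 − 3.3Q) − (49.5 + 7.4Q) = 115.2 → Q' = 5.0748.
ΔQ = 15.8411 − 5.0748 = 10.7663; the wedge equals the tax, 115.2.
DWL = ½ × 10.7663 × 115.2 = 620.14.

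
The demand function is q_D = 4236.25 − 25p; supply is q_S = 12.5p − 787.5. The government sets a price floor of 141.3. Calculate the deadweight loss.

In inverse form: demand p = 169.45 − 0.04q, supply p = 63 + 0.08q.
Competitive equilibrium: 169.45 − 0.04q = 63 + 0.08q → q* = 887.0833, p* = 133.9667.
At the floor p = 141.3, quantity demanded = (169.45 − 141.3)/0.04 = 703.75.
Sellers' marginal cost at q' = 703.75: 63 + 0.08·703.75 = 119.3.
Δq = 887.0833 − 703.75 = 183.3333; wedge = 141.3 − 119.3 = 22.
Deadweight loss = ½ × 183.3333 × 22 = 2016.67.

2016.67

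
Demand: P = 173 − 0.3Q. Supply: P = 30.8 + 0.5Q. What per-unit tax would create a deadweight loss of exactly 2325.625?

61

Competitive equilibrium: 173 − 0.3Q = 30.8 + 0.5Q → Q* = 177.75, P* = 119.675.
A tax t gives ΔQ = t/0.8 and wedge t, so DWL = t²/1.6.
t²/1.6 = 2325.625 → t² = 3721 → t = 61.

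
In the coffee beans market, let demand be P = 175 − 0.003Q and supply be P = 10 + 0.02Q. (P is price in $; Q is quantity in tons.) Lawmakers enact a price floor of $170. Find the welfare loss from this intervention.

$348792.27

Competitive equilibrium: 175 − 0.003Q = 10 + 0.02Q → Q* = 7173.913043, P* = 153.478261.
At the floor P = 170, quantity demanded = (175 − 170)/0.003 = 1666.666667.
Sellers' marginal cost at Q' = 1666.666667: 10 + 0.02·1666.666667 = 43.333333.
ΔQ = 7173.913043 − 1666.666667 = 5507.246376; wedge = 170 − 43.333333 = 126.666667.
Welfare loss = ½ × 5507.246376 × 126.666667 = $348792.27.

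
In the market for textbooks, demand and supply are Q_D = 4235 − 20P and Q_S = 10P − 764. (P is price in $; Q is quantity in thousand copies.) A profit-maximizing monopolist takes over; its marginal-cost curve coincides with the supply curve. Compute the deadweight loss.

$3816.59 thousand

In inverse form: demand P = 211.75 − 0.05Q, supply P = 76.4 + 0.1Q.
Competitive equilibrium: 211.75 − 0.05Q = 76.4 + 0.1Q → Q* = 902.3333, P* = 166.6333.
Marginal revenue: MR = 211.75 − 0.1Q. Set MR = MC: 211.75 − 0.1Q = 76.4 + 0.1Q → Q_m = 676.75.
Price P_m = 211.75 − 0.05·676.75 = 177.9125; MC(Q_m) = 76.4 + 0.1·676.75 = 144.075.
Competitive Q* = 902.3333, so ΔQ = 225.5833; wedge = 177.9125 − 144.075 = 33.8375.
DWL = ½ × 225.5833 × 33.8375 = $3816.59 thousand.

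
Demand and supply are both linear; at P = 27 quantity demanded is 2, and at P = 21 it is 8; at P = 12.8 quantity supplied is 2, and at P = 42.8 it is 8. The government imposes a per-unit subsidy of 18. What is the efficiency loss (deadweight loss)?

27

Demand slope = (21 − 27)/(8 − 2) = −1, so P = 29 − Q.
Supply slope = (42.8 − 12.8)/(8 − 2) = 5, so P = 2.8 + 5Q.
Competitive equilibrium: 29 − Q = 2.8 + 5Q → Q* = 4.3667, P* = 24.6333.
The subsidy lowers effective supply by 18: P = 5Q − 15.2.
New quantity: 29 − Q = 5Q − 15.2 → Q' = 7.3667.
Overproduction ΔQ = 7.3667 − 4.3667 = 3; wedge = subsidy = 18.
The triangle = ½ × 3 × 18 = 27.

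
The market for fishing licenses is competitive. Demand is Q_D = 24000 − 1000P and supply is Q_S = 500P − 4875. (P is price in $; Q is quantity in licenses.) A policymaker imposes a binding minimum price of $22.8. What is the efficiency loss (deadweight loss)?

In inverse form: demand P = 24 − 0.001Q, supply P = 9.75 + 0.002Q.
Competitive equilibrium: 24 − 0.001Q = 9.75 + 0.002Q → Q* = 4750, P* = 19.25.
At the floor P = 22.8, quantity demanded = (24 − 22.8)/0.001 = 1200.
Sellers' marginal cost at Q' = 1200: 9.75 + 0.002·1200 = 12.15.
ΔQ = 4750 − 1200 = 3550; wedge = 22.8 − 12.15 = 10.65.
DWL = ½ × 3550 × 10.65 = $18903.75.

$18903.75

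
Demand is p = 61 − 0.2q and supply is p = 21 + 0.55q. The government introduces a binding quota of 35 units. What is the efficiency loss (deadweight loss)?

126.04

Competitive equilibrium: 61 − 0.2q = 21 + 0.55q → q* = 53.3333, p* = 50.3333.
At q = 35: demand price = 61 − 0.2·35 = 54; supply price = 21 + 0.55·35 = 40.25.
Δq = 53.3333 − 35 = 18.3333; wedge = 54 − 40.25 = 13.75.
The triangle = ½ × 18.3333 × 13.75 = 126.04.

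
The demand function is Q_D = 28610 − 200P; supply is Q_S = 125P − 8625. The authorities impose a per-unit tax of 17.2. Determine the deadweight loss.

In inverse form: demand P = 143.05 − 0.005Q, supply P = 69 + 0.008Q.
Competitive equilibrium: 143.05 − 0.005Q = 69 + 0.008Q → Q* = 5696.1538, P* = 114.5692.
With the tax, the buyer price exceeds the seller price by 17.2: (143.05 − 0.005Q) − (69 + 0.008Q) = 17.2 → Q' = 4373.0769.
ΔQ = 5696.1538 − 4373.0769 = 1323.0769; the wedge equals the tax, 17.2.
The triangle = ½ × 1323.0769 × 17.2 = 11378.46.

11378.46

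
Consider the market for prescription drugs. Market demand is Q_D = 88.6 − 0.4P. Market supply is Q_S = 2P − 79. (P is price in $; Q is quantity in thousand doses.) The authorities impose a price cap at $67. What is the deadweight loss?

In inverse form: demand P = 221.5 − 2.5Q, supply P = 39.5 + 0.5Q.
Competitive equilibrium: 221.5 − 2.5Q = 39.5 + 0.5Q → Q* = 60.6667, P* = 69.8333.
At the ceiling P = 67, quantity supplied = (67 − 39.5)/0.5 = 55.
Willingness to pay at Q' = 55: 221.5 − 2.5·55 = 84.
ΔQ = 60.6667 − 55 = 5.6667; wedge = 84 − 67 = 17.
Welfare loss = ½ × 5.6667 × 17 = $48.17 thousand.

$48.17 thousand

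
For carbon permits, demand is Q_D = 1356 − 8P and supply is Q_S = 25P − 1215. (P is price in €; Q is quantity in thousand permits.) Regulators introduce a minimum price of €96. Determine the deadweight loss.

In inverse form: demand P = 169.5 − 0.125Q, supply P = 48.6 + 0.04Q.
Competitive equilibrium: 169.5 − 0.125Q = 48.6 + 0.04Q → Q* = 732.7273, P* = 77.9091.
At the floor P = 96, quantity demanded = (169.5 − 96)/0.125 = 588.
Sellers' marginal cost at Q' = 588: 48.6 + 0.04·588 = 72.12.
ΔQ = 732.7273 − 588 = 144.7273; wedge = 96 − 72.12 = 23.88.
DWL = ½ × 144.7273 × 23.88 = €1728.04 thousand.

€1728.04 thousand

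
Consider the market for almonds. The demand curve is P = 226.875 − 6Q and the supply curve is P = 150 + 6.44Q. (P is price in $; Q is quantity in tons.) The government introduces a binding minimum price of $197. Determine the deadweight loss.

$8.96

Competitive equilibrium: 226.875 − 6Q = 150 + 6.44Q → Q* = 6.1797, P* = 189.797.
At the floor P = 197, quantity demanded = (226.875 − 197)/6 = 4.9792.
Sellers' marginal cost at Q' = 4.9792: 150 + 6.44·4.9792 = 182.066.
ΔQ = 6.1797 − 4.9792 = 1.2005; wedge = 197 − 182.066 = 14.934.
Deadweight loss = ½ × 1.2005 × 14.934 = $8.96.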